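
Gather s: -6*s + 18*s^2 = 18*s^2 - 6*s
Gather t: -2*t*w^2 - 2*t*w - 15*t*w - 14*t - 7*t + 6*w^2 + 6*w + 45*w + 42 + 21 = t*(-2*w^2 - 17*w - 21) + 6*w^2 + 51*w + 63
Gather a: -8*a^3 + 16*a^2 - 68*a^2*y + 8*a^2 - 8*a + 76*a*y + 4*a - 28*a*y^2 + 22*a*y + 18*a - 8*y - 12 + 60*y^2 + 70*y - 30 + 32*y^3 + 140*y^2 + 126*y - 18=-8*a^3 + a^2*(24 - 68*y) + a*(-28*y^2 + 98*y + 14) + 32*y^3 + 200*y^2 + 188*y - 60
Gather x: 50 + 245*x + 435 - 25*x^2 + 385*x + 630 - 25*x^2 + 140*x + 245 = -50*x^2 + 770*x + 1360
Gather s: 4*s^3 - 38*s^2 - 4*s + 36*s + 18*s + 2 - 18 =4*s^3 - 38*s^2 + 50*s - 16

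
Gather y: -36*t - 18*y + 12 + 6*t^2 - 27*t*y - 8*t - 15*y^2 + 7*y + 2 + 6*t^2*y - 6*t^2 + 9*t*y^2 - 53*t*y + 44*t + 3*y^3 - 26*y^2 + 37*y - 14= 3*y^3 + y^2*(9*t - 41) + y*(6*t^2 - 80*t + 26)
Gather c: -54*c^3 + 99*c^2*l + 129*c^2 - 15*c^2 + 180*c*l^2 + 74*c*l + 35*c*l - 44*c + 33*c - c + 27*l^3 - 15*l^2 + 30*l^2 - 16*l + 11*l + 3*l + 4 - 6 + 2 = -54*c^3 + c^2*(99*l + 114) + c*(180*l^2 + 109*l - 12) + 27*l^3 + 15*l^2 - 2*l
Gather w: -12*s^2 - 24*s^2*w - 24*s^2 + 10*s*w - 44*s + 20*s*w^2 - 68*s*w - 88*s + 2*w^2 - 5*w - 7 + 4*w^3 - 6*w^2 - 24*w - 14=-36*s^2 - 132*s + 4*w^3 + w^2*(20*s - 4) + w*(-24*s^2 - 58*s - 29) - 21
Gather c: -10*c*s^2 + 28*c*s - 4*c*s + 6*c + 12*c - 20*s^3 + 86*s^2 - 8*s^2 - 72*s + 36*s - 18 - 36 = c*(-10*s^2 + 24*s + 18) - 20*s^3 + 78*s^2 - 36*s - 54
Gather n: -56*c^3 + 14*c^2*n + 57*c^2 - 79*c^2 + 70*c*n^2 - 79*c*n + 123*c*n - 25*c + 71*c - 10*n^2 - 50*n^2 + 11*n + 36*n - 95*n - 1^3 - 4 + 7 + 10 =-56*c^3 - 22*c^2 + 46*c + n^2*(70*c - 60) + n*(14*c^2 + 44*c - 48) + 12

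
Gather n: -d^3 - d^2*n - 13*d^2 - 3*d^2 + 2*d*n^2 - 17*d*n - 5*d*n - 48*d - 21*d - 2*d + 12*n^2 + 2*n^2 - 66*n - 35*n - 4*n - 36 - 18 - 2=-d^3 - 16*d^2 - 71*d + n^2*(2*d + 14) + n*(-d^2 - 22*d - 105) - 56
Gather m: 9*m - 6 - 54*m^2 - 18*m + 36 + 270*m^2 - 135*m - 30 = 216*m^2 - 144*m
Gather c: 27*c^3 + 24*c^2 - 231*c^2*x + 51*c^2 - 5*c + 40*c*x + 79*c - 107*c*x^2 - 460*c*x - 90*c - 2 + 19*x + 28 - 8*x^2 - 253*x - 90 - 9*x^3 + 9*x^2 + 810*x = 27*c^3 + c^2*(75 - 231*x) + c*(-107*x^2 - 420*x - 16) - 9*x^3 + x^2 + 576*x - 64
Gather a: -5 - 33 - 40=-78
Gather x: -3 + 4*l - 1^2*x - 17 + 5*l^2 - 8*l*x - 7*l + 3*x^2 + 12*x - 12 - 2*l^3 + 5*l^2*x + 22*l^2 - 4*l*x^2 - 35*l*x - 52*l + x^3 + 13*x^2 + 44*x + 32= -2*l^3 + 27*l^2 - 55*l + x^3 + x^2*(16 - 4*l) + x*(5*l^2 - 43*l + 55)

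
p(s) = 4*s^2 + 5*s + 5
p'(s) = 8*s + 5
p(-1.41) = 5.90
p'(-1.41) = -6.28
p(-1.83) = 9.25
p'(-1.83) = -9.64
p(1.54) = 22.19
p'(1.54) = 17.32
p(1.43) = 20.33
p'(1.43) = 16.44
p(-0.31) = 3.83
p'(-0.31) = 2.52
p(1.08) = 15.07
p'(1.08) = 13.64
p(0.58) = 9.25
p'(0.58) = 9.64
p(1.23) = 17.20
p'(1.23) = 14.84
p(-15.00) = 830.00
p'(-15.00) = -115.00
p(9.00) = 374.00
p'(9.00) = 77.00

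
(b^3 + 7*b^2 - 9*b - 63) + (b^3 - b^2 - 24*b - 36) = 2*b^3 + 6*b^2 - 33*b - 99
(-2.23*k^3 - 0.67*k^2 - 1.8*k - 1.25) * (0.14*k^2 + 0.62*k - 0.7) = -0.3122*k^5 - 1.4764*k^4 + 0.8936*k^3 - 0.822*k^2 + 0.485*k + 0.875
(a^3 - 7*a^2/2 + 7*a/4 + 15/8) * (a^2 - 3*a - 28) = a^5 - 13*a^4/2 - 63*a^3/4 + 757*a^2/8 - 437*a/8 - 105/2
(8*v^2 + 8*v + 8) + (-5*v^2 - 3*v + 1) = 3*v^2 + 5*v + 9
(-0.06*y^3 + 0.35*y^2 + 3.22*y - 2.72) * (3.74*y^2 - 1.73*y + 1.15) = -0.2244*y^5 + 1.4128*y^4 + 11.3683*y^3 - 15.3409*y^2 + 8.4086*y - 3.128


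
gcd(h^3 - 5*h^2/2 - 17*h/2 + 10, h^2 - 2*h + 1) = h - 1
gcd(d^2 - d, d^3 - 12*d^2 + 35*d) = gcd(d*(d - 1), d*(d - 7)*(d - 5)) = d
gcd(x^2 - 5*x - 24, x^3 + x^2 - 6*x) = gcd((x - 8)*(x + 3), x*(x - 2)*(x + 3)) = x + 3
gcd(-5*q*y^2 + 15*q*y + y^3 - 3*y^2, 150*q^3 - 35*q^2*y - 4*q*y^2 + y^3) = -5*q + y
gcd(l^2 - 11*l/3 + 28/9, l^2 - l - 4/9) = l - 4/3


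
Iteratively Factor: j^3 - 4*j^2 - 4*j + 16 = (j + 2)*(j^2 - 6*j + 8) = (j - 2)*(j + 2)*(j - 4)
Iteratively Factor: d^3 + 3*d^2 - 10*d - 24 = (d - 3)*(d^2 + 6*d + 8) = (d - 3)*(d + 4)*(d + 2)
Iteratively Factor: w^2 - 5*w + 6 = (w - 2)*(w - 3)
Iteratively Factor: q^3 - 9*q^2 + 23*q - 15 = (q - 5)*(q^2 - 4*q + 3) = (q - 5)*(q - 1)*(q - 3)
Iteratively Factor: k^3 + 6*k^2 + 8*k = (k + 4)*(k^2 + 2*k) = (k + 2)*(k + 4)*(k)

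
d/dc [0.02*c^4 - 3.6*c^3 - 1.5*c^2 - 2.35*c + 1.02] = 0.08*c^3 - 10.8*c^2 - 3.0*c - 2.35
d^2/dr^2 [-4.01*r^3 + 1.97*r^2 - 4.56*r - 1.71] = 3.94 - 24.06*r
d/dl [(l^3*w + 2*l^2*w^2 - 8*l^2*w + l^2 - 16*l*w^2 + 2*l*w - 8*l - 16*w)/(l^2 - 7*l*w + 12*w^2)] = (-(2*l - 7*w)*(l^3*w + 2*l^2*w^2 - 8*l^2*w + l^2 - 16*l*w^2 + 2*l*w - 8*l - 16*w) + (l^2 - 7*l*w + 12*w^2)*(3*l^2*w + 4*l*w^2 - 16*l*w + 2*l - 16*w^2 + 2*w - 8))/(l^2 - 7*l*w + 12*w^2)^2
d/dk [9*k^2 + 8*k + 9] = 18*k + 8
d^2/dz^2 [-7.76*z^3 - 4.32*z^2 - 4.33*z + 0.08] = -46.56*z - 8.64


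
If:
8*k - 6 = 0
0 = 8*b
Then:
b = 0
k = 3/4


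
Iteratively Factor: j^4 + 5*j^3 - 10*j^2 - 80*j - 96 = (j - 4)*(j^3 + 9*j^2 + 26*j + 24) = (j - 4)*(j + 4)*(j^2 + 5*j + 6) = (j - 4)*(j + 2)*(j + 4)*(j + 3)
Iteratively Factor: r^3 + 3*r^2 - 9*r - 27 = (r - 3)*(r^2 + 6*r + 9) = (r - 3)*(r + 3)*(r + 3)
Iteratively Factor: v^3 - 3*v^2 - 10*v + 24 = (v - 4)*(v^2 + v - 6) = (v - 4)*(v - 2)*(v + 3)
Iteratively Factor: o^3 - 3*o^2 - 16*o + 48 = (o - 4)*(o^2 + o - 12) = (o - 4)*(o - 3)*(o + 4)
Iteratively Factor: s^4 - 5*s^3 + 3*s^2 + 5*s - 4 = (s - 1)*(s^3 - 4*s^2 - s + 4) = (s - 1)^2*(s^2 - 3*s - 4) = (s - 1)^2*(s + 1)*(s - 4)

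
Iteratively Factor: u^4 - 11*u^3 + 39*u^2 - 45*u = (u - 5)*(u^3 - 6*u^2 + 9*u) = u*(u - 5)*(u^2 - 6*u + 9) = u*(u - 5)*(u - 3)*(u - 3)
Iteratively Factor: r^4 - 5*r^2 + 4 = (r + 1)*(r^3 - r^2 - 4*r + 4) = (r + 1)*(r + 2)*(r^2 - 3*r + 2) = (r - 2)*(r + 1)*(r + 2)*(r - 1)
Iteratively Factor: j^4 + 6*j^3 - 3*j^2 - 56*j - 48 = (j + 4)*(j^3 + 2*j^2 - 11*j - 12) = (j + 1)*(j + 4)*(j^2 + j - 12) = (j + 1)*(j + 4)^2*(j - 3)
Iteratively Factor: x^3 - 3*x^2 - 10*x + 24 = (x - 2)*(x^2 - x - 12) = (x - 2)*(x + 3)*(x - 4)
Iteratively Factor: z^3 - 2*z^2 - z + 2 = (z + 1)*(z^2 - 3*z + 2) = (z - 2)*(z + 1)*(z - 1)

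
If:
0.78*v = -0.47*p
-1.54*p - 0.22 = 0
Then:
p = -0.14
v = 0.09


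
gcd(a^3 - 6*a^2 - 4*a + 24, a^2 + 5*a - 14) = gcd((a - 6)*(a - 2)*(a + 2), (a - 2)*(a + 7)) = a - 2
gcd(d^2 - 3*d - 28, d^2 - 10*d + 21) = d - 7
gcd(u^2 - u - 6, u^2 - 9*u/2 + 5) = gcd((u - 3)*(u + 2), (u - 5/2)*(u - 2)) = 1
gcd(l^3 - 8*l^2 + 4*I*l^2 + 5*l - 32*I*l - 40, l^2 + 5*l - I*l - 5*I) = l - I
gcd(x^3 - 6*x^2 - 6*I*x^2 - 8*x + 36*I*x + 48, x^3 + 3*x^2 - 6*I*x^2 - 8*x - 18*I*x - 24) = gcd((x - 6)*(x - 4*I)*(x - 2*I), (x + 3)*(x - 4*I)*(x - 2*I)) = x^2 - 6*I*x - 8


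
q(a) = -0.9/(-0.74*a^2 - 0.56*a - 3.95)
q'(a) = -0.9*(1.48*a + 0.56)/(-0.74*a^2 - 0.56*a - 3.95)^2 = (-1.332*a - 0.504)/(0.74*a^2 + 0.56*a + 3.95)^2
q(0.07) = 0.23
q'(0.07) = -0.04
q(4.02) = 0.05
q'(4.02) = -0.02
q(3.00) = 0.07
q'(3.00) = -0.03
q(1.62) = 0.13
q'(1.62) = -0.06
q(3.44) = 0.06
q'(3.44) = -0.02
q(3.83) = 0.05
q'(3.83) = -0.02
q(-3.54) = 0.08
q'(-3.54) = 0.03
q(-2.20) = 0.14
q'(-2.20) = 0.06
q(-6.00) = 0.03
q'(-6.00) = 0.01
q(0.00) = 0.23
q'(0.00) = -0.03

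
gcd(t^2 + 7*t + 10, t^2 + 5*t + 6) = t + 2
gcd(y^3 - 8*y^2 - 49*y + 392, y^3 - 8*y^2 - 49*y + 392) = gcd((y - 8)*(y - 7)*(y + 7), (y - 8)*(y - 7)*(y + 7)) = y^3 - 8*y^2 - 49*y + 392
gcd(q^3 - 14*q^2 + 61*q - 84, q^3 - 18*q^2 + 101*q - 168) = q^2 - 10*q + 21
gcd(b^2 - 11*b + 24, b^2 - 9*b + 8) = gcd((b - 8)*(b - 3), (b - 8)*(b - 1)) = b - 8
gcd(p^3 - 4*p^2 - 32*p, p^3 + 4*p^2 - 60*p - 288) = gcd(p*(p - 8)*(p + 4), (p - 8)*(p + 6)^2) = p - 8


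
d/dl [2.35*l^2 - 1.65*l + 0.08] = 4.7*l - 1.65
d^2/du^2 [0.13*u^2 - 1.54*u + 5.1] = 0.260000000000000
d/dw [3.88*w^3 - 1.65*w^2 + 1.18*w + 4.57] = 11.64*w^2 - 3.3*w + 1.18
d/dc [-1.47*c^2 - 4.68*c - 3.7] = -2.94*c - 4.68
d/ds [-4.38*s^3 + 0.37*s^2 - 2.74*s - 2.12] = -13.14*s^2 + 0.74*s - 2.74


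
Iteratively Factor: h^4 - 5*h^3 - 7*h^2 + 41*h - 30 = (h + 3)*(h^3 - 8*h^2 + 17*h - 10) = (h - 1)*(h + 3)*(h^2 - 7*h + 10) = (h - 5)*(h - 1)*(h + 3)*(h - 2)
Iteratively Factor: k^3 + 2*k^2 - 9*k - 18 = (k + 2)*(k^2 - 9) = (k + 2)*(k + 3)*(k - 3)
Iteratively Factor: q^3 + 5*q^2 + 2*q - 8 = (q + 2)*(q^2 + 3*q - 4) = (q - 1)*(q + 2)*(q + 4)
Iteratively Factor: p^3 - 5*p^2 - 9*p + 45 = (p + 3)*(p^2 - 8*p + 15) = (p - 3)*(p + 3)*(p - 5)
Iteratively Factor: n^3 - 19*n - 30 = (n + 2)*(n^2 - 2*n - 15) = (n + 2)*(n + 3)*(n - 5)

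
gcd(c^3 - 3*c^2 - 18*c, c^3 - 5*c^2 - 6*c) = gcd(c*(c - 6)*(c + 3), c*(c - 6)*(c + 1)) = c^2 - 6*c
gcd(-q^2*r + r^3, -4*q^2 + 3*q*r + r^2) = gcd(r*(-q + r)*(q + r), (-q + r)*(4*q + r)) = q - r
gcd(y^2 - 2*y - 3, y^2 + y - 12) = y - 3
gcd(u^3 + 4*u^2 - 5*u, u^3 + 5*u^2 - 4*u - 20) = u + 5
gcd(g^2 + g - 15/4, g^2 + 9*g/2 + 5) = g + 5/2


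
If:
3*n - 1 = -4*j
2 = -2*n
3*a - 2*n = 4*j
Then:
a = 2/3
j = 1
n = -1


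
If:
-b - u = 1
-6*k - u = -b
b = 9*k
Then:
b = -3/4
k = -1/12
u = -1/4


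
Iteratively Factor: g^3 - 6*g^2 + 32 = (g - 4)*(g^2 - 2*g - 8) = (g - 4)^2*(g + 2)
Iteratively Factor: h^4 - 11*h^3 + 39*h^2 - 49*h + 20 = (h - 4)*(h^3 - 7*h^2 + 11*h - 5) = (h - 4)*(h - 1)*(h^2 - 6*h + 5) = (h - 5)*(h - 4)*(h - 1)*(h - 1)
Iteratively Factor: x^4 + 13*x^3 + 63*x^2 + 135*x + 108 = (x + 3)*(x^3 + 10*x^2 + 33*x + 36) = (x + 3)*(x + 4)*(x^2 + 6*x + 9) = (x + 3)^2*(x + 4)*(x + 3)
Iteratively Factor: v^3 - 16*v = (v - 4)*(v^2 + 4*v) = v*(v - 4)*(v + 4)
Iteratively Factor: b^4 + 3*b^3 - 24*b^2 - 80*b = (b + 4)*(b^3 - b^2 - 20*b) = b*(b + 4)*(b^2 - b - 20) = b*(b + 4)^2*(b - 5)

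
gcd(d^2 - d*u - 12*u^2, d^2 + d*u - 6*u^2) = d + 3*u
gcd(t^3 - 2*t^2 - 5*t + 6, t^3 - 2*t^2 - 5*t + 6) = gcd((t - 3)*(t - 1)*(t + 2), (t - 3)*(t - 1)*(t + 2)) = t^3 - 2*t^2 - 5*t + 6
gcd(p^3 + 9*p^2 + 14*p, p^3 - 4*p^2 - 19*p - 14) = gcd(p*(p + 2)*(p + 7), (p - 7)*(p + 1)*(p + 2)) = p + 2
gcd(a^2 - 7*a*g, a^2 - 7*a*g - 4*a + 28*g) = a - 7*g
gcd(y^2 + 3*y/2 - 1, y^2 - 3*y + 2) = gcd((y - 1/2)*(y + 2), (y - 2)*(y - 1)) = 1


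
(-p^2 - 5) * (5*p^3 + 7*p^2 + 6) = -5*p^5 - 7*p^4 - 25*p^3 - 41*p^2 - 30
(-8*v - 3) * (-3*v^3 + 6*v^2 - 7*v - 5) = 24*v^4 - 39*v^3 + 38*v^2 + 61*v + 15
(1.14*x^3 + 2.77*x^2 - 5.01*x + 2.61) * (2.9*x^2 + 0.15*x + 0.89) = 3.306*x^5 + 8.204*x^4 - 13.0989*x^3 + 9.2828*x^2 - 4.0674*x + 2.3229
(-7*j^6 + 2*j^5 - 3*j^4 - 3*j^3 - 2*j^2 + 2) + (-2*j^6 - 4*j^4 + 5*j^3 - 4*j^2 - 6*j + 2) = -9*j^6 + 2*j^5 - 7*j^4 + 2*j^3 - 6*j^2 - 6*j + 4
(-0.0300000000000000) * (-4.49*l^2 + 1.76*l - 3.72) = 0.1347*l^2 - 0.0528*l + 0.1116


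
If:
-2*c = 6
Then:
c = -3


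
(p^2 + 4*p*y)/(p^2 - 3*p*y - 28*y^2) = p/(p - 7*y)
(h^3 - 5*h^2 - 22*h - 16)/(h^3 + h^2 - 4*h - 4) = (h - 8)/(h - 2)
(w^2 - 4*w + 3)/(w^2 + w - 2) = (w - 3)/(w + 2)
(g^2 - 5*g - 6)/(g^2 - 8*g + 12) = (g + 1)/(g - 2)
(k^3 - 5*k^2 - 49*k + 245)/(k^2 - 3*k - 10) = (k^2 - 49)/(k + 2)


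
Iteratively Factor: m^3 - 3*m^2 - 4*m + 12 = (m - 2)*(m^2 - m - 6) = (m - 2)*(m + 2)*(m - 3)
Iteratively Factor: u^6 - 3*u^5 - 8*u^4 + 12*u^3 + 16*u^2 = (u + 1)*(u^5 - 4*u^4 - 4*u^3 + 16*u^2) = (u - 2)*(u + 1)*(u^4 - 2*u^3 - 8*u^2) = u*(u - 2)*(u + 1)*(u^3 - 2*u^2 - 8*u) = u^2*(u - 2)*(u + 1)*(u^2 - 2*u - 8) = u^2*(u - 4)*(u - 2)*(u + 1)*(u + 2)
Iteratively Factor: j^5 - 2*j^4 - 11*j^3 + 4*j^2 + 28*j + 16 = (j - 4)*(j^4 + 2*j^3 - 3*j^2 - 8*j - 4) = (j - 4)*(j - 2)*(j^3 + 4*j^2 + 5*j + 2) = (j - 4)*(j - 2)*(j + 1)*(j^2 + 3*j + 2) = (j - 4)*(j - 2)*(j + 1)^2*(j + 2)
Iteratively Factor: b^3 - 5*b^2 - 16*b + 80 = (b + 4)*(b^2 - 9*b + 20) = (b - 4)*(b + 4)*(b - 5)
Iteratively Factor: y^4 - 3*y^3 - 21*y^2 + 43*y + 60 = (y + 4)*(y^3 - 7*y^2 + 7*y + 15) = (y - 3)*(y + 4)*(y^2 - 4*y - 5) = (y - 3)*(y + 1)*(y + 4)*(y - 5)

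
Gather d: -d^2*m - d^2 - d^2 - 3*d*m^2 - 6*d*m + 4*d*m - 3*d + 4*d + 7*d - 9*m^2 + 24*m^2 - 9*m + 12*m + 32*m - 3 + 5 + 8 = d^2*(-m - 2) + d*(-3*m^2 - 2*m + 8) + 15*m^2 + 35*m + 10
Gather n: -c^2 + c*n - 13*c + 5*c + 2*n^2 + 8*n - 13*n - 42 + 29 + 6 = -c^2 - 8*c + 2*n^2 + n*(c - 5) - 7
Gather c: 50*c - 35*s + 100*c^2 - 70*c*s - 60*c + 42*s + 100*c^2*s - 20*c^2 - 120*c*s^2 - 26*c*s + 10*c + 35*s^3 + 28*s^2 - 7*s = c^2*(100*s + 80) + c*(-120*s^2 - 96*s) + 35*s^3 + 28*s^2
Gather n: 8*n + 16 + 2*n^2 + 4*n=2*n^2 + 12*n + 16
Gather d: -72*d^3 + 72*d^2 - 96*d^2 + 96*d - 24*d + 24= -72*d^3 - 24*d^2 + 72*d + 24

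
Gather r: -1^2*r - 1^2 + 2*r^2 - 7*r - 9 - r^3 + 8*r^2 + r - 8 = -r^3 + 10*r^2 - 7*r - 18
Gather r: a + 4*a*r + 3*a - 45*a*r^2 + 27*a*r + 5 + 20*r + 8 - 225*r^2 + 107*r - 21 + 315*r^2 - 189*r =4*a + r^2*(90 - 45*a) + r*(31*a - 62) - 8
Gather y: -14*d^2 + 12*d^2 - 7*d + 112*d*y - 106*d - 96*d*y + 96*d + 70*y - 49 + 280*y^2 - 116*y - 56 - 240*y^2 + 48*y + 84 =-2*d^2 - 17*d + 40*y^2 + y*(16*d + 2) - 21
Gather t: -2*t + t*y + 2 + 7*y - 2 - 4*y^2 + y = t*(y - 2) - 4*y^2 + 8*y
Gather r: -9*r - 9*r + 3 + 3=6 - 18*r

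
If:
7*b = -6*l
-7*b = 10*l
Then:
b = 0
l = 0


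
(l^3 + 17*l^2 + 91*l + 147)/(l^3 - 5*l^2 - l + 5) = (l^3 + 17*l^2 + 91*l + 147)/(l^3 - 5*l^2 - l + 5)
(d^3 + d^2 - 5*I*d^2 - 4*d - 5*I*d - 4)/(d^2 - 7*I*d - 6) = (d^2 + d*(1 - 4*I) - 4*I)/(d - 6*I)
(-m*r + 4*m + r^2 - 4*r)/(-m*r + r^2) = (r - 4)/r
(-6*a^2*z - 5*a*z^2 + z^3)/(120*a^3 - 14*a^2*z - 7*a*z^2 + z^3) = z*(a + z)/(-20*a^2 - a*z + z^2)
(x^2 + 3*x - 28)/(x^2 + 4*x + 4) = (x^2 + 3*x - 28)/(x^2 + 4*x + 4)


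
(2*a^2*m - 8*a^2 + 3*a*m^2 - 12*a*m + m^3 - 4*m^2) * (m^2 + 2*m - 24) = 2*a^2*m^3 - 4*a^2*m^2 - 64*a^2*m + 192*a^2 + 3*a*m^4 - 6*a*m^3 - 96*a*m^2 + 288*a*m + m^5 - 2*m^4 - 32*m^3 + 96*m^2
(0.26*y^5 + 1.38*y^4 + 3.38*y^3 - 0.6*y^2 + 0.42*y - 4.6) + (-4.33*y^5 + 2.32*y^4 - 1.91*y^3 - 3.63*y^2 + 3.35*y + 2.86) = -4.07*y^5 + 3.7*y^4 + 1.47*y^3 - 4.23*y^2 + 3.77*y - 1.74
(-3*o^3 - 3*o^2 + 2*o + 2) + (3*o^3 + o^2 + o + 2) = -2*o^2 + 3*o + 4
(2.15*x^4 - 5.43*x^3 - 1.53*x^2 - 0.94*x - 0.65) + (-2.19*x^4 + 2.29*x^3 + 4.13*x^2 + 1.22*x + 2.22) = -0.04*x^4 - 3.14*x^3 + 2.6*x^2 + 0.28*x + 1.57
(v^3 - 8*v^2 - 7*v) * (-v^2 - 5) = -v^5 + 8*v^4 + 2*v^3 + 40*v^2 + 35*v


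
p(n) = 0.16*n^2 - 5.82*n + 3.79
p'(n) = 0.32*n - 5.82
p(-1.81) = 14.85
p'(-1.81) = -6.40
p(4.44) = -18.90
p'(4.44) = -4.40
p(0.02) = 3.67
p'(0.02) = -5.81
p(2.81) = -11.30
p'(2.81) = -4.92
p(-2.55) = 19.67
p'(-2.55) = -6.64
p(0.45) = 1.20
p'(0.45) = -5.68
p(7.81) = -31.90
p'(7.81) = -3.32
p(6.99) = -29.07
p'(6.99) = -3.58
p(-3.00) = 22.69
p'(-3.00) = -6.78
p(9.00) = -35.63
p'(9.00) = -2.94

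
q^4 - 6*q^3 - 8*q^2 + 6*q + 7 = (q - 7)*(q - 1)*(q + 1)^2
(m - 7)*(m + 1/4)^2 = m^3 - 13*m^2/2 - 55*m/16 - 7/16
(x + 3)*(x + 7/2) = x^2 + 13*x/2 + 21/2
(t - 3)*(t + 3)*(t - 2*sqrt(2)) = t^3 - 2*sqrt(2)*t^2 - 9*t + 18*sqrt(2)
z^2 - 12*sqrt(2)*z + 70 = (z - 7*sqrt(2))*(z - 5*sqrt(2))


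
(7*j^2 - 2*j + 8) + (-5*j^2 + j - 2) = 2*j^2 - j + 6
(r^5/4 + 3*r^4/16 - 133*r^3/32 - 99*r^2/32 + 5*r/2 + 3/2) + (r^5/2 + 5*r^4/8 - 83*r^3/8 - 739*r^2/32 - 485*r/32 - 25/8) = 3*r^5/4 + 13*r^4/16 - 465*r^3/32 - 419*r^2/16 - 405*r/32 - 13/8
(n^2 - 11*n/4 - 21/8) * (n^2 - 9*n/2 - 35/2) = n^4 - 29*n^3/4 - 31*n^2/4 + 959*n/16 + 735/16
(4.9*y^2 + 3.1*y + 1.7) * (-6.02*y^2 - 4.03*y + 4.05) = -29.498*y^4 - 38.409*y^3 - 2.882*y^2 + 5.704*y + 6.885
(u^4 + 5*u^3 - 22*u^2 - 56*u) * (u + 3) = u^5 + 8*u^4 - 7*u^3 - 122*u^2 - 168*u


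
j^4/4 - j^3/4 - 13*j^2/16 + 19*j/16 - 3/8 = (j/4 + 1/2)*(j - 3/2)*(j - 1)*(j - 1/2)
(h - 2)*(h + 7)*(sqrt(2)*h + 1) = sqrt(2)*h^3 + h^2 + 5*sqrt(2)*h^2 - 14*sqrt(2)*h + 5*h - 14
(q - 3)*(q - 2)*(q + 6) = q^3 + q^2 - 24*q + 36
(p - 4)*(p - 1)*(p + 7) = p^3 + 2*p^2 - 31*p + 28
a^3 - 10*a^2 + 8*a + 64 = (a - 8)*(a - 4)*(a + 2)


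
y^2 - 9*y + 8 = (y - 8)*(y - 1)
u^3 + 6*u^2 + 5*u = u*(u + 1)*(u + 5)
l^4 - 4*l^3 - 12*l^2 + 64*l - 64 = (l - 4)*(l - 2)^2*(l + 4)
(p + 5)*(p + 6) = p^2 + 11*p + 30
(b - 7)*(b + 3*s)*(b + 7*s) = b^3 + 10*b^2*s - 7*b^2 + 21*b*s^2 - 70*b*s - 147*s^2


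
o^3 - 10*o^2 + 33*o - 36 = (o - 4)*(o - 3)^2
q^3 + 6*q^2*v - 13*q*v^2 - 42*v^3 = (q - 3*v)*(q + 2*v)*(q + 7*v)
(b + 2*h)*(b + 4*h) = b^2 + 6*b*h + 8*h^2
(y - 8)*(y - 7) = y^2 - 15*y + 56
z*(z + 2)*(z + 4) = z^3 + 6*z^2 + 8*z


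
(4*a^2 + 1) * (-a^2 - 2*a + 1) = -4*a^4 - 8*a^3 + 3*a^2 - 2*a + 1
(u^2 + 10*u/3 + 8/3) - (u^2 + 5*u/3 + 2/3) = 5*u/3 + 2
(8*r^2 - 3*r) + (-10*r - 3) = 8*r^2 - 13*r - 3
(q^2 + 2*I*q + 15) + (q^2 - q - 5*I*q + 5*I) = 2*q^2 - q - 3*I*q + 15 + 5*I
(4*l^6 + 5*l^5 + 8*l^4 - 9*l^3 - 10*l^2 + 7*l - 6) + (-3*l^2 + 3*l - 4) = 4*l^6 + 5*l^5 + 8*l^4 - 9*l^3 - 13*l^2 + 10*l - 10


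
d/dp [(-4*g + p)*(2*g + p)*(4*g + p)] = -16*g^2 + 4*g*p + 3*p^2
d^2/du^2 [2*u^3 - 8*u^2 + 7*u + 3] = 12*u - 16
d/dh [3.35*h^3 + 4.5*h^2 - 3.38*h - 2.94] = 10.05*h^2 + 9.0*h - 3.38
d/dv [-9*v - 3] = -9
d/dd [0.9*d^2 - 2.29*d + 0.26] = 1.8*d - 2.29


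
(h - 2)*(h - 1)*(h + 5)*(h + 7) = h^4 + 9*h^3 + h^2 - 81*h + 70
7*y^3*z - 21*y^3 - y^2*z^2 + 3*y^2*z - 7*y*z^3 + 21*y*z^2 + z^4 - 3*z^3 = (-7*y + z)*(-y + z)*(y + z)*(z - 3)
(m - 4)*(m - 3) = m^2 - 7*m + 12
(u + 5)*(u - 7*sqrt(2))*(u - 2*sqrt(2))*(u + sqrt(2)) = u^4 - 8*sqrt(2)*u^3 + 5*u^3 - 40*sqrt(2)*u^2 + 10*u^2 + 28*sqrt(2)*u + 50*u + 140*sqrt(2)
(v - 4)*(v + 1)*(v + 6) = v^3 + 3*v^2 - 22*v - 24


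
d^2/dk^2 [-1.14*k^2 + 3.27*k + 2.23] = -2.28000000000000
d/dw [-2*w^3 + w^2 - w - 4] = -6*w^2 + 2*w - 1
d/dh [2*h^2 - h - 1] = 4*h - 1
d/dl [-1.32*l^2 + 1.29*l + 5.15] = 1.29 - 2.64*l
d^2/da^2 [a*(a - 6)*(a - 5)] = 6*a - 22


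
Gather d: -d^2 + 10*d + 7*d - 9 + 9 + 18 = -d^2 + 17*d + 18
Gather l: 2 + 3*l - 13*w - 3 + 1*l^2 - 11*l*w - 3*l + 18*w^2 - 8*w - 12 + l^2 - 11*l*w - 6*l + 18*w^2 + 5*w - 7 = 2*l^2 + l*(-22*w - 6) + 36*w^2 - 16*w - 20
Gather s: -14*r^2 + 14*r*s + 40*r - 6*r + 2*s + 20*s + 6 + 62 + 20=-14*r^2 + 34*r + s*(14*r + 22) + 88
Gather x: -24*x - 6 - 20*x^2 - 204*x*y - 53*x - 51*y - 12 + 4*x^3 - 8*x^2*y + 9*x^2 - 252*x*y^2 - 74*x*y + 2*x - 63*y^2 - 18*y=4*x^3 + x^2*(-8*y - 11) + x*(-252*y^2 - 278*y - 75) - 63*y^2 - 69*y - 18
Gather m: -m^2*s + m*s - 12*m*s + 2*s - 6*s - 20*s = -m^2*s - 11*m*s - 24*s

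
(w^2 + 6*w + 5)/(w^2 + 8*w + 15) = (w + 1)/(w + 3)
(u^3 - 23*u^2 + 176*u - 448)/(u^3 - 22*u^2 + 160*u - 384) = (u - 7)/(u - 6)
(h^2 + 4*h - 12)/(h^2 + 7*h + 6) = (h - 2)/(h + 1)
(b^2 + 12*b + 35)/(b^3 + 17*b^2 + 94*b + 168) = (b + 5)/(b^2 + 10*b + 24)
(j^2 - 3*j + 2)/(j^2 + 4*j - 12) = (j - 1)/(j + 6)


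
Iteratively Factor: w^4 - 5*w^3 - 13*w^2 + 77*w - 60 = (w - 3)*(w^3 - 2*w^2 - 19*w + 20) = (w - 3)*(w + 4)*(w^2 - 6*w + 5) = (w - 3)*(w - 1)*(w + 4)*(w - 5)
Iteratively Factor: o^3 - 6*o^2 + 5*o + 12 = (o - 4)*(o^2 - 2*o - 3) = (o - 4)*(o - 3)*(o + 1)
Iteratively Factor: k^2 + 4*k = (k)*(k + 4)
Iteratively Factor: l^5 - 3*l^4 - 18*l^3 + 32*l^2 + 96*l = (l)*(l^4 - 3*l^3 - 18*l^2 + 32*l + 96) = l*(l - 4)*(l^3 + l^2 - 14*l - 24) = l*(l - 4)^2*(l^2 + 5*l + 6) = l*(l - 4)^2*(l + 3)*(l + 2)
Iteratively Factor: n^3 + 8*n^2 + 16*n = (n + 4)*(n^2 + 4*n) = (n + 4)^2*(n)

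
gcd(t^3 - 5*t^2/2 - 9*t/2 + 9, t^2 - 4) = t + 2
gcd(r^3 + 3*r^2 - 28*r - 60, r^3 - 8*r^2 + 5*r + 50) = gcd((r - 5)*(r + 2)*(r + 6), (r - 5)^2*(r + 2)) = r^2 - 3*r - 10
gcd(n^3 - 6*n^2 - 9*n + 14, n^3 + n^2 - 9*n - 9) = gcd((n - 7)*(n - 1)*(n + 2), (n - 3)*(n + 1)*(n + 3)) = 1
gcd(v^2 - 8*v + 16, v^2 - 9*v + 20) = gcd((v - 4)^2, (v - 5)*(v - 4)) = v - 4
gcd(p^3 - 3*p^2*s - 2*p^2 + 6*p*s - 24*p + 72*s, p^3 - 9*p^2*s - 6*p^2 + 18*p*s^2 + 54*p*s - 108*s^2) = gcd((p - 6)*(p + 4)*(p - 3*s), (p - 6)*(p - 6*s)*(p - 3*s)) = p^2 - 3*p*s - 6*p + 18*s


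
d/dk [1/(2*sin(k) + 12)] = -cos(k)/(2*(sin(k) + 6)^2)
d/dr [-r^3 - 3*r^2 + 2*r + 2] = -3*r^2 - 6*r + 2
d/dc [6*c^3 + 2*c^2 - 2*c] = 18*c^2 + 4*c - 2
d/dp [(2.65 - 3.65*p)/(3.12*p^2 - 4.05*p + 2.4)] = (11.388*p^2 - 16.536*p + 1.9725)/(9.7344*p^4 - 25.272*p^3 + 31.3785*p^2 - 19.44*p + 5.76)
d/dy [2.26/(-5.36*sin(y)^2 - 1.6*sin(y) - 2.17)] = (24.2272*sin(y) + 3.616)*cos(y)/(5.36*sin(y)^2 + 1.6*sin(y) + 2.17)^2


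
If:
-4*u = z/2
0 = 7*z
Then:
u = 0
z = 0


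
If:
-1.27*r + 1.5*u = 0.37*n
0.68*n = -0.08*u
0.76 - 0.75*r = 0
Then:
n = -0.10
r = 1.01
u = 0.83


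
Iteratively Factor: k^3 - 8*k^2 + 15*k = (k)*(k^2 - 8*k + 15) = k*(k - 3)*(k - 5)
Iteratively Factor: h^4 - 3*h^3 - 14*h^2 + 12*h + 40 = (h - 2)*(h^3 - h^2 - 16*h - 20) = (h - 5)*(h - 2)*(h^2 + 4*h + 4) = (h - 5)*(h - 2)*(h + 2)*(h + 2)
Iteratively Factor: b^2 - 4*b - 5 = (b + 1)*(b - 5)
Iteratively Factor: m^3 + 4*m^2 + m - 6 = (m - 1)*(m^2 + 5*m + 6) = (m - 1)*(m + 3)*(m + 2)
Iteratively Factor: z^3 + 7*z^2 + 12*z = (z)*(z^2 + 7*z + 12) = z*(z + 4)*(z + 3)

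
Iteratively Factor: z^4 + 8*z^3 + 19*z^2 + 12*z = (z + 3)*(z^3 + 5*z^2 + 4*z) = z*(z + 3)*(z^2 + 5*z + 4) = z*(z + 1)*(z + 3)*(z + 4)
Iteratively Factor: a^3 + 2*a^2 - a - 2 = (a - 1)*(a^2 + 3*a + 2) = (a - 1)*(a + 1)*(a + 2)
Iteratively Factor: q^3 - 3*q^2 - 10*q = (q + 2)*(q^2 - 5*q) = (q - 5)*(q + 2)*(q)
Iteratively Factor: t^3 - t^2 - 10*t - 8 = (t + 1)*(t^2 - 2*t - 8) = (t - 4)*(t + 1)*(t + 2)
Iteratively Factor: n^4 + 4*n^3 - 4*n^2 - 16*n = (n)*(n^3 + 4*n^2 - 4*n - 16) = n*(n + 4)*(n^2 - 4) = n*(n + 2)*(n + 4)*(n - 2)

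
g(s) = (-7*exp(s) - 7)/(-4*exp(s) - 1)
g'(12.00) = 0.00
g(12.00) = 1.75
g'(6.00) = 0.00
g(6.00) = 1.75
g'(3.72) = -0.03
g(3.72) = 1.78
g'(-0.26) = -0.97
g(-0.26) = 3.04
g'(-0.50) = -1.09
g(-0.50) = 3.28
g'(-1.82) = -1.25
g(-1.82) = 4.94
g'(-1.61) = -1.30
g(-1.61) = 4.67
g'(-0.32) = -1.00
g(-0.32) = 3.09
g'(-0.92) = -1.24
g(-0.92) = 3.77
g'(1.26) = -0.32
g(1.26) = 2.10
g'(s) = 4*(-7*exp(s) - 7)*exp(s)/(-4*exp(s) - 1)^2 - 7*exp(s)/(-4*exp(s) - 1) = -21*exp(s)/(4*exp(s) + 1)^2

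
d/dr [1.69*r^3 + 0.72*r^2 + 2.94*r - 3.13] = 5.07*r^2 + 1.44*r + 2.94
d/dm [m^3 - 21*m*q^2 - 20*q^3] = 3*m^2 - 21*q^2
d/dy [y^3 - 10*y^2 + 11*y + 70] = 3*y^2 - 20*y + 11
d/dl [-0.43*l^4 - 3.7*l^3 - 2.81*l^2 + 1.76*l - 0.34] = -1.72*l^3 - 11.1*l^2 - 5.62*l + 1.76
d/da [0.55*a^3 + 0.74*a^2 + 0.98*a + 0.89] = 1.65*a^2 + 1.48*a + 0.98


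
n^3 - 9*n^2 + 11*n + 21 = (n - 7)*(n - 3)*(n + 1)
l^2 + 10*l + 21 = (l + 3)*(l + 7)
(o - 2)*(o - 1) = o^2 - 3*o + 2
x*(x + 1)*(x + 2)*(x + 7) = x^4 + 10*x^3 + 23*x^2 + 14*x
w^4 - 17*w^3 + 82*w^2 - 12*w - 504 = (w - 7)*(w - 6)^2*(w + 2)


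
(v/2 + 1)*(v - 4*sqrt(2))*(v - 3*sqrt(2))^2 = v^4/2 - 5*sqrt(2)*v^3 + v^3 - 10*sqrt(2)*v^2 + 33*v^2 - 36*sqrt(2)*v + 66*v - 72*sqrt(2)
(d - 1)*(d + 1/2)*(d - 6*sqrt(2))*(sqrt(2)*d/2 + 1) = sqrt(2)*d^4/2 - 5*d^3 - sqrt(2)*d^3/4 - 25*sqrt(2)*d^2/4 + 5*d^2/2 + 5*d/2 + 3*sqrt(2)*d + 3*sqrt(2)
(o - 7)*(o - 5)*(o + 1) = o^3 - 11*o^2 + 23*o + 35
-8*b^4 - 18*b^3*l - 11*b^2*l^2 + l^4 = (-4*b + l)*(b + l)^2*(2*b + l)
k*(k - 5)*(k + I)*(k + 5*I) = k^4 - 5*k^3 + 6*I*k^3 - 5*k^2 - 30*I*k^2 + 25*k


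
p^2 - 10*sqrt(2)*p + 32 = (p - 8*sqrt(2))*(p - 2*sqrt(2))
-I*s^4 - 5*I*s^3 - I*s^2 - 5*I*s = s*(s + 5)*(s - I)*(-I*s + 1)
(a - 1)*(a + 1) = a^2 - 1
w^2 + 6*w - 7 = (w - 1)*(w + 7)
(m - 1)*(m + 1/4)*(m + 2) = m^3 + 5*m^2/4 - 7*m/4 - 1/2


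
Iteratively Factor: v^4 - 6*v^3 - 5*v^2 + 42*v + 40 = (v - 5)*(v^3 - v^2 - 10*v - 8) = (v - 5)*(v + 2)*(v^2 - 3*v - 4) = (v - 5)*(v + 1)*(v + 2)*(v - 4)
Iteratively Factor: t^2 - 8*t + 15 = (t - 5)*(t - 3)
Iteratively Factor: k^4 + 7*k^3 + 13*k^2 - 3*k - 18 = (k + 3)*(k^3 + 4*k^2 + k - 6) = (k + 2)*(k + 3)*(k^2 + 2*k - 3) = (k - 1)*(k + 2)*(k + 3)*(k + 3)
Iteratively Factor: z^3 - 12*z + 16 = (z + 4)*(z^2 - 4*z + 4) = (z - 2)*(z + 4)*(z - 2)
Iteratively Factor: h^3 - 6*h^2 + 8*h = (h)*(h^2 - 6*h + 8) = h*(h - 2)*(h - 4)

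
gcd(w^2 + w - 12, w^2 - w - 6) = w - 3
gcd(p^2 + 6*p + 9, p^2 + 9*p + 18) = p + 3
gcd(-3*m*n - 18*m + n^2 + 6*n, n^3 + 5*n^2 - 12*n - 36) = n + 6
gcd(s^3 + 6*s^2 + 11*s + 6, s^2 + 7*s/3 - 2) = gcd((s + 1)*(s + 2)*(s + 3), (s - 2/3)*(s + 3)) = s + 3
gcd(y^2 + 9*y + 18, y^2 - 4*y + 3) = 1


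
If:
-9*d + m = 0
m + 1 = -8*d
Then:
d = -1/17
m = -9/17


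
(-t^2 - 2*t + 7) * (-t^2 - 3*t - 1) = t^4 + 5*t^3 - 19*t - 7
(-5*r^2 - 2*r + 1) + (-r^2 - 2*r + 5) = -6*r^2 - 4*r + 6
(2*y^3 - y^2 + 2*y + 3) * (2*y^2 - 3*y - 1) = 4*y^5 - 8*y^4 + 5*y^3 + y^2 - 11*y - 3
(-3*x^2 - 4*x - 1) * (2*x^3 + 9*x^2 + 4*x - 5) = -6*x^5 - 35*x^4 - 50*x^3 - 10*x^2 + 16*x + 5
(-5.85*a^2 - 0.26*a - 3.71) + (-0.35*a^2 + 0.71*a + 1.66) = -6.2*a^2 + 0.45*a - 2.05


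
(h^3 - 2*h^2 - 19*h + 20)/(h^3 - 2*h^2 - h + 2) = (h^2 - h - 20)/(h^2 - h - 2)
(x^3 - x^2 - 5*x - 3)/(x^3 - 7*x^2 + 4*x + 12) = (x^2 - 2*x - 3)/(x^2 - 8*x + 12)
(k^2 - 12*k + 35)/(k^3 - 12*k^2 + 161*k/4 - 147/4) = 4*(k - 5)/(4*k^2 - 20*k + 21)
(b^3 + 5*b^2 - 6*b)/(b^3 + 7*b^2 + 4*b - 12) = b/(b + 2)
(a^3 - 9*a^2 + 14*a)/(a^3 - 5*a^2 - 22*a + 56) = a/(a + 4)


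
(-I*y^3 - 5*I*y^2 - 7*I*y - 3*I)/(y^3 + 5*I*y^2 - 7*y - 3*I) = I*(-y^3 - 5*y^2 - 7*y - 3)/(y^3 + 5*I*y^2 - 7*y - 3*I)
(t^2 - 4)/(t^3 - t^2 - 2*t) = (t + 2)/(t*(t + 1))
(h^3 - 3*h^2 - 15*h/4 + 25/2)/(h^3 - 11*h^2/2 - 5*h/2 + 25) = (h - 5/2)/(h - 5)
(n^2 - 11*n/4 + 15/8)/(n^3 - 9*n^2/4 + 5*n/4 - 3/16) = 2*(4*n - 5)/(8*n^2 - 6*n + 1)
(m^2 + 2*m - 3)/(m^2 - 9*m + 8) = (m + 3)/(m - 8)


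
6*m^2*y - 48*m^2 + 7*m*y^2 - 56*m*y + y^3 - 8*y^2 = (m + y)*(6*m + y)*(y - 8)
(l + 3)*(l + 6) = l^2 + 9*l + 18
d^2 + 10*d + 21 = (d + 3)*(d + 7)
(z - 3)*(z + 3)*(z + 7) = z^3 + 7*z^2 - 9*z - 63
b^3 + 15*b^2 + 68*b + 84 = (b + 2)*(b + 6)*(b + 7)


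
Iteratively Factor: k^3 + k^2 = (k)*(k^2 + k) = k^2*(k + 1)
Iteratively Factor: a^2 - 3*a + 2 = (a - 1)*(a - 2)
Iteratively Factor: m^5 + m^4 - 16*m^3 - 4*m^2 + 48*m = (m - 3)*(m^4 + 4*m^3 - 4*m^2 - 16*m) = (m - 3)*(m - 2)*(m^3 + 6*m^2 + 8*m) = (m - 3)*(m - 2)*(m + 2)*(m^2 + 4*m) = (m - 3)*(m - 2)*(m + 2)*(m + 4)*(m)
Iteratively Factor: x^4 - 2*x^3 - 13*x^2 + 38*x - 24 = (x - 1)*(x^3 - x^2 - 14*x + 24) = (x - 3)*(x - 1)*(x^2 + 2*x - 8) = (x - 3)*(x - 1)*(x + 4)*(x - 2)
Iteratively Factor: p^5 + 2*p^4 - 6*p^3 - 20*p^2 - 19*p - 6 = (p + 2)*(p^4 - 6*p^2 - 8*p - 3) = (p + 1)*(p + 2)*(p^3 - p^2 - 5*p - 3) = (p + 1)^2*(p + 2)*(p^2 - 2*p - 3) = (p + 1)^3*(p + 2)*(p - 3)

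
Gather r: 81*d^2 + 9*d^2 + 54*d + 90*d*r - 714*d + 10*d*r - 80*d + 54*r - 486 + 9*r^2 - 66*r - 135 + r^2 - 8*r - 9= 90*d^2 - 740*d + 10*r^2 + r*(100*d - 20) - 630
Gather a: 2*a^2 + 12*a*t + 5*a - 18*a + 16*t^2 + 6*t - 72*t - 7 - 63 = 2*a^2 + a*(12*t - 13) + 16*t^2 - 66*t - 70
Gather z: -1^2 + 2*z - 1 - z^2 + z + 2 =-z^2 + 3*z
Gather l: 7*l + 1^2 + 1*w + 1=7*l + w + 2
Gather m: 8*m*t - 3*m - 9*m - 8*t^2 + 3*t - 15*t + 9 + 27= m*(8*t - 12) - 8*t^2 - 12*t + 36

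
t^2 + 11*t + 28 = (t + 4)*(t + 7)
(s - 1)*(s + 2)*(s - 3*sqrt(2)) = s^3 - 3*sqrt(2)*s^2 + s^2 - 3*sqrt(2)*s - 2*s + 6*sqrt(2)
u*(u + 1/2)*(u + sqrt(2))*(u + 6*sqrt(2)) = u^4 + u^3/2 + 7*sqrt(2)*u^3 + 7*sqrt(2)*u^2/2 + 12*u^2 + 6*u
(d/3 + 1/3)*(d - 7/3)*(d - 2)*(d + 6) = d^4/3 + 8*d^3/9 - 59*d^2/9 + 20*d/9 + 28/3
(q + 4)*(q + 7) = q^2 + 11*q + 28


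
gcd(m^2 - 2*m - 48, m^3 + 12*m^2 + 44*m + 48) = m + 6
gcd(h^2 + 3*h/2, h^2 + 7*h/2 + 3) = h + 3/2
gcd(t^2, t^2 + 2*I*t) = t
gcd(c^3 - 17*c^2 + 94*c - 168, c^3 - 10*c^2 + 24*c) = c^2 - 10*c + 24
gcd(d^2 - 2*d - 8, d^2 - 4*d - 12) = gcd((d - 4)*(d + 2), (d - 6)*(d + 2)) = d + 2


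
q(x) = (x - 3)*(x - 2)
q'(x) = 2*x - 5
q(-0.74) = 10.25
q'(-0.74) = -6.48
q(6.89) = 19.02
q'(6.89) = 8.78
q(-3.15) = 31.67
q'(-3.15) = -11.30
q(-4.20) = 44.64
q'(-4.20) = -13.40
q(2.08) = -0.07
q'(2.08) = -0.84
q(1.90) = 0.11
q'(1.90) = -1.20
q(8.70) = 38.19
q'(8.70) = 12.40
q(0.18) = 5.13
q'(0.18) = -4.64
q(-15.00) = 306.00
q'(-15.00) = -35.00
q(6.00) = 12.00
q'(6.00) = 7.00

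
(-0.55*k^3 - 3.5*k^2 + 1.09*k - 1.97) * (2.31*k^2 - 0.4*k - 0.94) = -1.2705*k^5 - 7.865*k^4 + 4.4349*k^3 - 1.6967*k^2 - 0.2366*k + 1.8518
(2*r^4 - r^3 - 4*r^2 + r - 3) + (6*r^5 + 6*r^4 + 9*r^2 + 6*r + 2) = 6*r^5 + 8*r^4 - r^3 + 5*r^2 + 7*r - 1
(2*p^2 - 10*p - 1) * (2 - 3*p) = -6*p^3 + 34*p^2 - 17*p - 2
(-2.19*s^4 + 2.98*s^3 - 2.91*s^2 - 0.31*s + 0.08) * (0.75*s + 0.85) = -1.6425*s^5 + 0.3735*s^4 + 0.3505*s^3 - 2.706*s^2 - 0.2035*s + 0.068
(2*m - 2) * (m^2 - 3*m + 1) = 2*m^3 - 8*m^2 + 8*m - 2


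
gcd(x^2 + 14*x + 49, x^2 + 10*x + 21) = x + 7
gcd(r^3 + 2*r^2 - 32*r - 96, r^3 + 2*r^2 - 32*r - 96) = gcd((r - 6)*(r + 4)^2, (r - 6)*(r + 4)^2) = r^3 + 2*r^2 - 32*r - 96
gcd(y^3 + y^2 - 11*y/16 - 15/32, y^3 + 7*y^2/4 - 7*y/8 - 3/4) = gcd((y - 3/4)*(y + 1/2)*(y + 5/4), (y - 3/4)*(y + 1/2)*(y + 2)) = y^2 - y/4 - 3/8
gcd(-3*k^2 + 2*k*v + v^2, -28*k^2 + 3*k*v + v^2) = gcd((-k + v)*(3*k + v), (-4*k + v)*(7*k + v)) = 1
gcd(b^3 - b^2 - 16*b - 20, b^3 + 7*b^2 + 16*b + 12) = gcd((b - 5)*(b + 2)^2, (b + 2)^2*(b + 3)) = b^2 + 4*b + 4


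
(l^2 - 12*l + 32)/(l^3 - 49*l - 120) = (l - 4)/(l^2 + 8*l + 15)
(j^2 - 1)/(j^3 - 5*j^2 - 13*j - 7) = (j - 1)/(j^2 - 6*j - 7)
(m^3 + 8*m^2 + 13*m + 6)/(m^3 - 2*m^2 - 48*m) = (m^2 + 2*m + 1)/(m*(m - 8))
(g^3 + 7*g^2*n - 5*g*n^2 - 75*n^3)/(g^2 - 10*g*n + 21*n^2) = (g^2 + 10*g*n + 25*n^2)/(g - 7*n)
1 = 1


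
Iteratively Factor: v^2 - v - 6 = (v + 2)*(v - 3)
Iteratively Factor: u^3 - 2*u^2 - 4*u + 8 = (u + 2)*(u^2 - 4*u + 4) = (u - 2)*(u + 2)*(u - 2)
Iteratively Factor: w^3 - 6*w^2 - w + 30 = (w - 5)*(w^2 - w - 6) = (w - 5)*(w + 2)*(w - 3)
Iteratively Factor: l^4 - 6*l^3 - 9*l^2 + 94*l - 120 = (l - 3)*(l^3 - 3*l^2 - 18*l + 40) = (l - 3)*(l - 2)*(l^2 - l - 20) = (l - 3)*(l - 2)*(l + 4)*(l - 5)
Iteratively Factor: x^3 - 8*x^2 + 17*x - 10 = (x - 5)*(x^2 - 3*x + 2) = (x - 5)*(x - 2)*(x - 1)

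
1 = 1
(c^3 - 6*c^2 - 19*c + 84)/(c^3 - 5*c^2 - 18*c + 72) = (c - 7)/(c - 6)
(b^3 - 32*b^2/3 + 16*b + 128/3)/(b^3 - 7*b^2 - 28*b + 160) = (b + 4/3)/(b + 5)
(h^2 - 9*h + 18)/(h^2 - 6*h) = (h - 3)/h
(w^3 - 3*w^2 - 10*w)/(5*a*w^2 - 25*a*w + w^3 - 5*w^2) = (w + 2)/(5*a + w)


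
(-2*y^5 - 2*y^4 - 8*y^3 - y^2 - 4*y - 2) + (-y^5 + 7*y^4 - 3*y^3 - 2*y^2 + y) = -3*y^5 + 5*y^4 - 11*y^3 - 3*y^2 - 3*y - 2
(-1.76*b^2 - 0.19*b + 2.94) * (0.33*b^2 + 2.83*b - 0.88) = -0.5808*b^4 - 5.0435*b^3 + 1.9813*b^2 + 8.4874*b - 2.5872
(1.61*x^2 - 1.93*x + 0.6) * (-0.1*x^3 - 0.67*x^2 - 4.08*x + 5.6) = -0.161*x^5 - 0.8857*x^4 - 5.3357*x^3 + 16.4884*x^2 - 13.256*x + 3.36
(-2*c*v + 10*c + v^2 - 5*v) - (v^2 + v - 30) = -2*c*v + 10*c - 6*v + 30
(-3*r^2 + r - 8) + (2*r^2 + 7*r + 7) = -r^2 + 8*r - 1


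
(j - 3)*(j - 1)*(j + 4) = j^3 - 13*j + 12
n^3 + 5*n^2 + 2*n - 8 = (n - 1)*(n + 2)*(n + 4)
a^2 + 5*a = a*(a + 5)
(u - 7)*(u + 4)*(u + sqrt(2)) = u^3 - 3*u^2 + sqrt(2)*u^2 - 28*u - 3*sqrt(2)*u - 28*sqrt(2)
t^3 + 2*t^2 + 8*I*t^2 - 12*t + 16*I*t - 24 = (t + 2)*(t + 2*I)*(t + 6*I)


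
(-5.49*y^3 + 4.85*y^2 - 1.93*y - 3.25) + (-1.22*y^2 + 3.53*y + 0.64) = -5.49*y^3 + 3.63*y^2 + 1.6*y - 2.61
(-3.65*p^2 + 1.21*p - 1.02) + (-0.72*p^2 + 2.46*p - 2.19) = -4.37*p^2 + 3.67*p - 3.21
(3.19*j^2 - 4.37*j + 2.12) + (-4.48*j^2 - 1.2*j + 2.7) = -1.29*j^2 - 5.57*j + 4.82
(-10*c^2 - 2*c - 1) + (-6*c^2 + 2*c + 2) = 1 - 16*c^2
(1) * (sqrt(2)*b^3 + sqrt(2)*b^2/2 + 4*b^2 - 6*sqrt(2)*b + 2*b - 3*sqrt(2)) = sqrt(2)*b^3 + sqrt(2)*b^2/2 + 4*b^2 - 6*sqrt(2)*b + 2*b - 3*sqrt(2)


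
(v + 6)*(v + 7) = v^2 + 13*v + 42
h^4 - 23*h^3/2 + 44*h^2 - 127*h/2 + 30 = (h - 5)*(h - 4)*(h - 3/2)*(h - 1)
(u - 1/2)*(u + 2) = u^2 + 3*u/2 - 1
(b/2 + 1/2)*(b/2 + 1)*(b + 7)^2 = b^4/4 + 17*b^3/4 + 93*b^2/4 + 175*b/4 + 49/2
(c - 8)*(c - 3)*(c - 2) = c^3 - 13*c^2 + 46*c - 48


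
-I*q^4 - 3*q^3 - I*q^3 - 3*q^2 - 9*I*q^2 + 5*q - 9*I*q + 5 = (q + 1)*(q - 5*I)*(q + I)*(-I*q + 1)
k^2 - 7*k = k*(k - 7)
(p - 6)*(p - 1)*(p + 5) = p^3 - 2*p^2 - 29*p + 30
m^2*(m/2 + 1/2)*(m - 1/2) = m^4/2 + m^3/4 - m^2/4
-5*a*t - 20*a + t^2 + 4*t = (-5*a + t)*(t + 4)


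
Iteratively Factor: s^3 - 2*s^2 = (s)*(s^2 - 2*s) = s^2*(s - 2)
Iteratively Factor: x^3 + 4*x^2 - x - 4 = (x + 1)*(x^2 + 3*x - 4) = (x - 1)*(x + 1)*(x + 4)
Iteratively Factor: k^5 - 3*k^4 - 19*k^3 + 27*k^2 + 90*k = (k + 3)*(k^4 - 6*k^3 - k^2 + 30*k) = (k - 5)*(k + 3)*(k^3 - k^2 - 6*k) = (k - 5)*(k - 3)*(k + 3)*(k^2 + 2*k) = (k - 5)*(k - 3)*(k + 2)*(k + 3)*(k)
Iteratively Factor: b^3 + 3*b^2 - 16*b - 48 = (b - 4)*(b^2 + 7*b + 12) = (b - 4)*(b + 3)*(b + 4)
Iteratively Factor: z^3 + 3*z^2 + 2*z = (z + 1)*(z^2 + 2*z) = z*(z + 1)*(z + 2)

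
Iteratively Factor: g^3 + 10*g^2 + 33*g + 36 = (g + 3)*(g^2 + 7*g + 12) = (g + 3)*(g + 4)*(g + 3)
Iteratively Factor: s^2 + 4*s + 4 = (s + 2)*(s + 2)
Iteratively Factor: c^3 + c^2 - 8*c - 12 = (c + 2)*(c^2 - c - 6) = (c - 3)*(c + 2)*(c + 2)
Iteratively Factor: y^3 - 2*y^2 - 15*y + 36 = (y + 4)*(y^2 - 6*y + 9) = (y - 3)*(y + 4)*(y - 3)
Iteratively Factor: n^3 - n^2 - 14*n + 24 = (n - 3)*(n^2 + 2*n - 8) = (n - 3)*(n + 4)*(n - 2)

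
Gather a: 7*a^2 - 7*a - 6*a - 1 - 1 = 7*a^2 - 13*a - 2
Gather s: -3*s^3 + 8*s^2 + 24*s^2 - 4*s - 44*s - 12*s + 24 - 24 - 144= -3*s^3 + 32*s^2 - 60*s - 144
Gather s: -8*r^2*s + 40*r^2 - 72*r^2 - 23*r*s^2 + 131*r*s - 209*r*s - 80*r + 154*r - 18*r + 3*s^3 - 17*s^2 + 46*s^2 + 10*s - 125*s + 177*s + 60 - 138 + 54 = -32*r^2 + 56*r + 3*s^3 + s^2*(29 - 23*r) + s*(-8*r^2 - 78*r + 62) - 24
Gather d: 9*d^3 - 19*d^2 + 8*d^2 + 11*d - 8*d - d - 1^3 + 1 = 9*d^3 - 11*d^2 + 2*d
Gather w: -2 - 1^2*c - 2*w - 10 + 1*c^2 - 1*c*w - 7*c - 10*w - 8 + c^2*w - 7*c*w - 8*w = c^2 - 8*c + w*(c^2 - 8*c - 20) - 20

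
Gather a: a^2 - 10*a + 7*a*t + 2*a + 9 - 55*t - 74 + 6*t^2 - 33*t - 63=a^2 + a*(7*t - 8) + 6*t^2 - 88*t - 128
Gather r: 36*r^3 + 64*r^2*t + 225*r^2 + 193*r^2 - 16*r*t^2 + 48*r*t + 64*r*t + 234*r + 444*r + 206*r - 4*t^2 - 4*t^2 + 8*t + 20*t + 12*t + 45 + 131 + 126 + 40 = 36*r^3 + r^2*(64*t + 418) + r*(-16*t^2 + 112*t + 884) - 8*t^2 + 40*t + 342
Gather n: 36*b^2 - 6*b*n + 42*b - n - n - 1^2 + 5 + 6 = 36*b^2 + 42*b + n*(-6*b - 2) + 10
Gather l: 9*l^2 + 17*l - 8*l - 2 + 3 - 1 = 9*l^2 + 9*l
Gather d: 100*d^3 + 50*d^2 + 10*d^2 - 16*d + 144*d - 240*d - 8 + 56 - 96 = 100*d^3 + 60*d^2 - 112*d - 48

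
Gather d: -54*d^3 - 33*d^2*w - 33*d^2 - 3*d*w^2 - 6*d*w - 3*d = -54*d^3 + d^2*(-33*w - 33) + d*(-3*w^2 - 6*w - 3)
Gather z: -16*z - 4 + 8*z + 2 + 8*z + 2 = 0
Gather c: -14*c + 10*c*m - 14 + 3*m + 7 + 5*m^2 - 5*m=c*(10*m - 14) + 5*m^2 - 2*m - 7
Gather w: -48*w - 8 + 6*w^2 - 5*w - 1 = 6*w^2 - 53*w - 9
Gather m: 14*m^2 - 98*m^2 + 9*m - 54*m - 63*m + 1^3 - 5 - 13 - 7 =-84*m^2 - 108*m - 24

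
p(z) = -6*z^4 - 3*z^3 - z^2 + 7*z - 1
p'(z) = -24*z^3 - 9*z^2 - 2*z + 7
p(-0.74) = -7.31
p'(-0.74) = 13.28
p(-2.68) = -278.72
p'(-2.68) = 409.69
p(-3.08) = -484.34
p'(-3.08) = 629.02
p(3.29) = -798.59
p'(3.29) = -951.67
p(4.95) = -3956.95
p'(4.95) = -3134.32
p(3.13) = -656.76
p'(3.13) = -823.38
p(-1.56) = -38.50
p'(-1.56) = 79.33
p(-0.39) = -3.84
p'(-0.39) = 7.83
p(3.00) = -556.00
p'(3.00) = -728.00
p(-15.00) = -293956.00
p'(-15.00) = 79012.00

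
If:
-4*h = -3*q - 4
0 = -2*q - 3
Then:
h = -1/8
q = -3/2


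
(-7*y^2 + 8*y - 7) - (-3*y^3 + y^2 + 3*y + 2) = 3*y^3 - 8*y^2 + 5*y - 9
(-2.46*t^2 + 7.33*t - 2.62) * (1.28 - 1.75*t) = 4.305*t^3 - 15.9763*t^2 + 13.9674*t - 3.3536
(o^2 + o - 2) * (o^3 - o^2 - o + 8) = o^5 - 4*o^3 + 9*o^2 + 10*o - 16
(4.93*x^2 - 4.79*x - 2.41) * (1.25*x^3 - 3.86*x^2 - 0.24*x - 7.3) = 6.1625*x^5 - 25.0173*x^4 + 14.2937*x^3 - 25.5368*x^2 + 35.5454*x + 17.593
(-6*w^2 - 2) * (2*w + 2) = -12*w^3 - 12*w^2 - 4*w - 4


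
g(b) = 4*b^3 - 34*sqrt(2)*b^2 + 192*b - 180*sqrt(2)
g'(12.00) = 766.00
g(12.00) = 2037.45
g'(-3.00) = 588.50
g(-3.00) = -1371.31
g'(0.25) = 168.71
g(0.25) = -209.50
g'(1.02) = 106.39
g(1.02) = -104.50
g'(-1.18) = 322.19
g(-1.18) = -554.64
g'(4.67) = 4.61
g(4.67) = 0.83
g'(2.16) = 40.27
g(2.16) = -23.86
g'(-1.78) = 401.20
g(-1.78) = -771.22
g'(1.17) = 95.91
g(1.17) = -89.33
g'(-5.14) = 1003.33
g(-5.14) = -3054.97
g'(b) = 12*b^2 - 68*sqrt(2)*b + 192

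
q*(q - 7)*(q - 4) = q^3 - 11*q^2 + 28*q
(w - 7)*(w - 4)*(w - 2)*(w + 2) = w^4 - 11*w^3 + 24*w^2 + 44*w - 112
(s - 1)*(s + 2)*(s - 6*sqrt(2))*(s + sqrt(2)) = s^4 - 5*sqrt(2)*s^3 + s^3 - 14*s^2 - 5*sqrt(2)*s^2 - 12*s + 10*sqrt(2)*s + 24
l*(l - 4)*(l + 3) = l^3 - l^2 - 12*l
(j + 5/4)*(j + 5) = j^2 + 25*j/4 + 25/4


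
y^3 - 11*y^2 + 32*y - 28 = (y - 7)*(y - 2)^2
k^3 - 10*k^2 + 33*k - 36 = (k - 4)*(k - 3)^2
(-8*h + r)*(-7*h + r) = 56*h^2 - 15*h*r + r^2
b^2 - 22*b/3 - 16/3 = (b - 8)*(b + 2/3)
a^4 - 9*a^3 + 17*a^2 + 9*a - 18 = (a - 6)*(a - 3)*(a - 1)*(a + 1)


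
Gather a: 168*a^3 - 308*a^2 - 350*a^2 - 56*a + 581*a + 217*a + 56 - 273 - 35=168*a^3 - 658*a^2 + 742*a - 252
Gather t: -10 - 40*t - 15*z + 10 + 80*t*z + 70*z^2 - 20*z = t*(80*z - 40) + 70*z^2 - 35*z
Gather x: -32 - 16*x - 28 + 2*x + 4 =-14*x - 56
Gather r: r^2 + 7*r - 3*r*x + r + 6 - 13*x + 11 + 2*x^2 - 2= r^2 + r*(8 - 3*x) + 2*x^2 - 13*x + 15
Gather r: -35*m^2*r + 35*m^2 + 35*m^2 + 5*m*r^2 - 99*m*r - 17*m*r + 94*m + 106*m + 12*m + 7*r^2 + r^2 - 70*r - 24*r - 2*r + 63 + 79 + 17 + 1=70*m^2 + 212*m + r^2*(5*m + 8) + r*(-35*m^2 - 116*m - 96) + 160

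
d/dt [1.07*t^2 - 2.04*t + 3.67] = 2.14*t - 2.04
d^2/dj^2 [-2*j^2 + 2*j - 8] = -4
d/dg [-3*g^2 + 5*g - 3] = 5 - 6*g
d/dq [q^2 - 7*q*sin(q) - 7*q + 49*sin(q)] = -7*q*cos(q) + 2*q - 7*sin(q) + 49*cos(q) - 7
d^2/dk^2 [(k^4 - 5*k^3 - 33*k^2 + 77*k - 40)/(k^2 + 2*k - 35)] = 2*(k^6 + 6*k^5 - 93*k^4 - 612*k^3 + 4815*k^2 - 10530*k - 36595)/(k^6 + 6*k^5 - 93*k^4 - 412*k^3 + 3255*k^2 + 7350*k - 42875)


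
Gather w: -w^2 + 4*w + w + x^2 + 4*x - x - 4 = -w^2 + 5*w + x^2 + 3*x - 4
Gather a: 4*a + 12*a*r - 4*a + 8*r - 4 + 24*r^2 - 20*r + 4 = 12*a*r + 24*r^2 - 12*r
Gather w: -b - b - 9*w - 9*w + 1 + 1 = -2*b - 18*w + 2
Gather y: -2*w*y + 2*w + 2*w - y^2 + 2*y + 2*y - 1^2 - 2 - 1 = 4*w - y^2 + y*(4 - 2*w) - 4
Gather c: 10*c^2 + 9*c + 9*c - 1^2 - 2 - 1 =10*c^2 + 18*c - 4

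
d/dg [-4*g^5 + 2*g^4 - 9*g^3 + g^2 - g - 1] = -20*g^4 + 8*g^3 - 27*g^2 + 2*g - 1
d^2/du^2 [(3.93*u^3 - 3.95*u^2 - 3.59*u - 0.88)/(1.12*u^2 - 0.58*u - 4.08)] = (-7.105427357601e-15*u^4 + 24.422728*u^3 - 59.12304*u^2 + 297.522816*u - 123.150368)/(1.404928*u^6 - 2.182656*u^5 - 14.223552*u^4 + 15.707096*u^3 + 51.814368*u^2 - 28.964736*u - 67.917312)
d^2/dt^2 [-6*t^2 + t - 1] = -12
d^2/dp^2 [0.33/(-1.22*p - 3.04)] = -0.982344/(1.22*p + 3.04)^3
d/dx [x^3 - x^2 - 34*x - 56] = 3*x^2 - 2*x - 34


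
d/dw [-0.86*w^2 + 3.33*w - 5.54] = 3.33 - 1.72*w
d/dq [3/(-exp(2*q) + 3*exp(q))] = 3*(2*exp(q) - 3)*exp(-q)/(exp(q) - 3)^2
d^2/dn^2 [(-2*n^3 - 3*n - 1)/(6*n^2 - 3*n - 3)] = 12*n*(-n^2 - n - 1)/(8*n^6 - 12*n^5 - 6*n^4 + 11*n^3 + 3*n^2 - 3*n - 1)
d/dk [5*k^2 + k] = 10*k + 1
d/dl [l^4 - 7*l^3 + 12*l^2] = l*(4*l^2 - 21*l + 24)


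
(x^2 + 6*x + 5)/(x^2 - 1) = (x + 5)/(x - 1)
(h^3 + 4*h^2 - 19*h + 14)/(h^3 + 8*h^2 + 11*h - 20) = (h^2 + 5*h - 14)/(h^2 + 9*h + 20)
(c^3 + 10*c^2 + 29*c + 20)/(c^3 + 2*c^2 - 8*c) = (c^2 + 6*c + 5)/(c*(c - 2))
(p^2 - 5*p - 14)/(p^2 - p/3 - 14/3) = 3*(p - 7)/(3*p - 7)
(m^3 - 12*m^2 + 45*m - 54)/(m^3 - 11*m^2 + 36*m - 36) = (m - 3)/(m - 2)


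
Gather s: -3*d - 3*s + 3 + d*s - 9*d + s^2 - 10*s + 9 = -12*d + s^2 + s*(d - 13) + 12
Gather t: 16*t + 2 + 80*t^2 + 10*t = 80*t^2 + 26*t + 2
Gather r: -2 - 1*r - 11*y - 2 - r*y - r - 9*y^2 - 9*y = r*(-y - 2) - 9*y^2 - 20*y - 4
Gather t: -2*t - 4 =-2*t - 4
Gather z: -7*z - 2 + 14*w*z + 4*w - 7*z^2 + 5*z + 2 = 4*w - 7*z^2 + z*(14*w - 2)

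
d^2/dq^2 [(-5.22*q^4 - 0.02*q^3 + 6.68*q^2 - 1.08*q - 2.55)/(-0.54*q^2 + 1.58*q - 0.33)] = (3.044304*q^6 - 26.722224*q^5 + 83.768472*q^4 - 54.223496*q^3 + 18.362664*q^2 - 14.195628*q + 11.49414)/(0.157464*q^6 - 1.382184*q^5 + 4.332852*q^4 - 5.633648*q^3 + 2.647854*q^2 - 0.516186*q + 0.035937)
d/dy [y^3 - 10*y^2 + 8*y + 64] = 3*y^2 - 20*y + 8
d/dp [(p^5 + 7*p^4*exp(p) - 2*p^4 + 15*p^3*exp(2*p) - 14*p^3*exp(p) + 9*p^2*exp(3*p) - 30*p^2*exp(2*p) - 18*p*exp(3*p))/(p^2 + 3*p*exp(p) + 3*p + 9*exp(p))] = (4*p^4*exp(p) + 3*p^4 + 6*p^3*exp(2*p) + 12*p^3*exp(p) + 8*p^3 + 9*p^2*exp(2*p) + 4*p^2*exp(p) - 18*p^2 - 18*p*exp(2*p) - 48*p*exp(p) - 18*exp(2*p))/(p^2 + 6*p + 9)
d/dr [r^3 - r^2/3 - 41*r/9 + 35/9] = 3*r^2 - 2*r/3 - 41/9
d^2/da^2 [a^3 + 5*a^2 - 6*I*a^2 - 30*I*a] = 6*a + 10 - 12*I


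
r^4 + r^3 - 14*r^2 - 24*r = r*(r - 4)*(r + 2)*(r + 3)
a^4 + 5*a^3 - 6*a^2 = a^2*(a - 1)*(a + 6)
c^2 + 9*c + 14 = (c + 2)*(c + 7)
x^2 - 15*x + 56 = (x - 8)*(x - 7)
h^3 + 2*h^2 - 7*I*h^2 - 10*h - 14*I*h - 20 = (h + 2)*(h - 5*I)*(h - 2*I)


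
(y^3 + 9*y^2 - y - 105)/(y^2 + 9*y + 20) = (y^2 + 4*y - 21)/(y + 4)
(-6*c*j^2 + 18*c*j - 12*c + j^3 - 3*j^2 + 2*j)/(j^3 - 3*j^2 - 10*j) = (6*c*j^2 - 18*c*j + 12*c - j^3 + 3*j^2 - 2*j)/(j*(-j^2 + 3*j + 10))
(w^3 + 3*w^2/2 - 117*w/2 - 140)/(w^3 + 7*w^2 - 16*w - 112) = (w^2 - 11*w/2 - 20)/(w^2 - 16)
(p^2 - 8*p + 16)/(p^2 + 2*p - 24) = (p - 4)/(p + 6)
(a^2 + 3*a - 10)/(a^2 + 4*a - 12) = (a + 5)/(a + 6)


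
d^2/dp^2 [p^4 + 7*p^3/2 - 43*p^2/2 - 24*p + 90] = 12*p^2 + 21*p - 43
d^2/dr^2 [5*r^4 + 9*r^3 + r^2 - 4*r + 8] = 60*r^2 + 54*r + 2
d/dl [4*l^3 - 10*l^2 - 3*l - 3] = 12*l^2 - 20*l - 3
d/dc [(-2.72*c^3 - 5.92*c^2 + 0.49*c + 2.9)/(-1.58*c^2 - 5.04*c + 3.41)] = (4.2976*c^4 + 27.4176*c^3 + 2.7854*c^2 - 31.2104*c + 16.2869)/(2.4964*c^4 + 15.9264*c^3 + 14.626*c^2 - 34.3728*c + 11.6281)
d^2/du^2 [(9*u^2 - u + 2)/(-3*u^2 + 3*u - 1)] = 18*(-8*u^3 + 3*u^2 + 5*u - 2)/(27*u^6 - 81*u^5 + 108*u^4 - 81*u^3 + 36*u^2 - 9*u + 1)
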